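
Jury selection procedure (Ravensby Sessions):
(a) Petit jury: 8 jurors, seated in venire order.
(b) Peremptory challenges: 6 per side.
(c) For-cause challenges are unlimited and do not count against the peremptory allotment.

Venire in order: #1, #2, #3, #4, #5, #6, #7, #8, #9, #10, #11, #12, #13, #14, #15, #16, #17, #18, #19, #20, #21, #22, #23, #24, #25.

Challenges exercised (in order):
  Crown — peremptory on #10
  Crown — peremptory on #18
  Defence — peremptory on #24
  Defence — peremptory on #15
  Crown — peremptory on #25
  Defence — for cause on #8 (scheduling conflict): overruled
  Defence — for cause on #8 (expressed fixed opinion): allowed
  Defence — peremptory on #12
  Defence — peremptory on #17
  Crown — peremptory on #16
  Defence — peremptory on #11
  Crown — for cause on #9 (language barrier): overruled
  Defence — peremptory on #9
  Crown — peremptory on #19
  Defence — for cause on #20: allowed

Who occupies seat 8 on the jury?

13

Removed: #8, #9, #10, #11, #12, #15, #16, #17, #18, #19, #20, #24, #25.
Seating in order: seats 1–8 → #1, #2, #3, #4, #5, #6, #7, #13.
So seat 8 is #13.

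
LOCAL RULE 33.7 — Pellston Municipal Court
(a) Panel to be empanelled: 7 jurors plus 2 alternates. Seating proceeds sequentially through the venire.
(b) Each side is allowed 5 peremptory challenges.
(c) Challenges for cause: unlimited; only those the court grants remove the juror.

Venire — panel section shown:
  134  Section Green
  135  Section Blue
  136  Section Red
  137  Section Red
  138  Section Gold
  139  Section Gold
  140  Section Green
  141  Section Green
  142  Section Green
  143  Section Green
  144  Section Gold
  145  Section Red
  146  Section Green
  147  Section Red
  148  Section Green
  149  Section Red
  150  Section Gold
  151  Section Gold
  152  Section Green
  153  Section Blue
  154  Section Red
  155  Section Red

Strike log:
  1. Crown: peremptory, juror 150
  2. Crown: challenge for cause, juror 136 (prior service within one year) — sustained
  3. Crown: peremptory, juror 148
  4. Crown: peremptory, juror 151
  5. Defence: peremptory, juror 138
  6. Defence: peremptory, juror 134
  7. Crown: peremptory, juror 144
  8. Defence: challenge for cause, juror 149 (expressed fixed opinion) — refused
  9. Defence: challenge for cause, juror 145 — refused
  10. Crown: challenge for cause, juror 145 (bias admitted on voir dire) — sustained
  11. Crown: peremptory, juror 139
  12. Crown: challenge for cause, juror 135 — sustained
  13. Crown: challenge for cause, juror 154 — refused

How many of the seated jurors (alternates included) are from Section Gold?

Removed: #134, #135, #136, #138, #139, #144, #145, #148, #150, #151.
Seated (9 incl. alternates): #137, #140, #141, #142, #143, #146, #147, #149, #152.
None of those are in Section Gold → 0.

0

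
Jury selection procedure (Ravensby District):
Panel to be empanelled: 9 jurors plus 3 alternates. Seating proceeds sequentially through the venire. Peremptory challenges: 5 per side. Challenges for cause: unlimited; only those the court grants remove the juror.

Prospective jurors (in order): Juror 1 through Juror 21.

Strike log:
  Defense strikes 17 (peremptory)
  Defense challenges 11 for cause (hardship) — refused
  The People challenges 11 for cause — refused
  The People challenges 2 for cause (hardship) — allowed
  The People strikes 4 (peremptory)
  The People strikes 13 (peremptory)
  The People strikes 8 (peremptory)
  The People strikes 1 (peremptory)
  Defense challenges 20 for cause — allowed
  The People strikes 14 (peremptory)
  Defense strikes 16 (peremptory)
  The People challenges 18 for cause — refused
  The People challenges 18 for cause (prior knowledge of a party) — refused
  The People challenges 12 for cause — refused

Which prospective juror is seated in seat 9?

15

Removed: #1, #2, #4, #8, #13, #14, #16, #17, #20. (#11, #12, #18 stay — for-cause denied.)
Seating in order: seats 1–9 → #3, #5, #6, #7, #9, #10, #11, #12, #15; alternates → #18, #19, #21.
So seat 9 is #15.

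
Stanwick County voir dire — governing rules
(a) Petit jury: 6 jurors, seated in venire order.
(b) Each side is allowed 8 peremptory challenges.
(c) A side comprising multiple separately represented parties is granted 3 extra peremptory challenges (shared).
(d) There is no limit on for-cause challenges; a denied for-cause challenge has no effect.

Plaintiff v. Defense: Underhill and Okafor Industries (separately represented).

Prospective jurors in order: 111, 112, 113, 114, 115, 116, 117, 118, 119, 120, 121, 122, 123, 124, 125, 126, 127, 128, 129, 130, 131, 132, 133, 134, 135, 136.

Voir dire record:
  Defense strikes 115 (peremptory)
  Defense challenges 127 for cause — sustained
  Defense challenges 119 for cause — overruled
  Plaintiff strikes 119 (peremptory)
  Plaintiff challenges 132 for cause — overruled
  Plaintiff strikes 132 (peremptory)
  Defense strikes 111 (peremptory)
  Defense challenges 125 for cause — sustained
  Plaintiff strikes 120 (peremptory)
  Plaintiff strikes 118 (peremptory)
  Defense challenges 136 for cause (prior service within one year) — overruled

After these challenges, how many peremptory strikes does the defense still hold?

Defense allotment: 8 base + 3 multi-party = 11.
Defense peremptories used: #115, #111 — 2 (for-cause on #127, #119, #125, #136 don't count).
Remaining: 11 − 2 = 9.

9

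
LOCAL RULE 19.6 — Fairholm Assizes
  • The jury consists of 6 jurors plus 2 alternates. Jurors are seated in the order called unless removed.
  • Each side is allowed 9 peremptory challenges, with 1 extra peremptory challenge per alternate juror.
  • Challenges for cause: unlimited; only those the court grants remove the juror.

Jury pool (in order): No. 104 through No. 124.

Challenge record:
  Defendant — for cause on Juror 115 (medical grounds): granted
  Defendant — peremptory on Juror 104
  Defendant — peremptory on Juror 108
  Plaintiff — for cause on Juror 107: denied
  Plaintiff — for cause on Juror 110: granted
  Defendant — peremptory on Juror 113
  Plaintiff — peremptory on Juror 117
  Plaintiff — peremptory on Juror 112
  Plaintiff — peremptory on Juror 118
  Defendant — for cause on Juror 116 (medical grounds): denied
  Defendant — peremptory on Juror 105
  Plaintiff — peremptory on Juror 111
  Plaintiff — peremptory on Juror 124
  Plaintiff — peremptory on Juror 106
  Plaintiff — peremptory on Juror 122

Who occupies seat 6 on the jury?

120

Removed: #104, #105, #106, #108, #110, #111, #112, #113, #115, #117, #118, #122, #124. (#107, #116 stay — for-cause denied.)
Filling seats in venire order through position 6: #107, #109, #114, #116, #119, #120.
So seat 6 is #120.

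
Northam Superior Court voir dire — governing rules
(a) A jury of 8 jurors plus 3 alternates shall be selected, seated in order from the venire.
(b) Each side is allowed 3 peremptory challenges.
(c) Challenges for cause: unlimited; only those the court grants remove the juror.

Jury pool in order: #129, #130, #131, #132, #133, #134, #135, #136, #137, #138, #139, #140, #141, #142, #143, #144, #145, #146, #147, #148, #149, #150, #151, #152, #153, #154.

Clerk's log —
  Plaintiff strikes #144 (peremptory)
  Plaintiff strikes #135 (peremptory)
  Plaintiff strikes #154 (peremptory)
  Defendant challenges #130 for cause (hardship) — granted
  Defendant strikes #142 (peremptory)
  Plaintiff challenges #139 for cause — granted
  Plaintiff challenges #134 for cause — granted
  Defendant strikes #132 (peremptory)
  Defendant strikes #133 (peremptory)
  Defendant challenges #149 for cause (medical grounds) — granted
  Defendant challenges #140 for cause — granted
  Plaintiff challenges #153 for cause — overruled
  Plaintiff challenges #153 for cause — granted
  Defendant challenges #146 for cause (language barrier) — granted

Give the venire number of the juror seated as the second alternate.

Removed: #130, #132, #133, #134, #135, #139, #140, #142, #144, #146, #149, #153, #154.
Seating in order: seats 1–8 → #129, #131, #136, #137, #138, #141, #143, #145; alternates → #147, #148, #150.
So alternate 2 is #148.

148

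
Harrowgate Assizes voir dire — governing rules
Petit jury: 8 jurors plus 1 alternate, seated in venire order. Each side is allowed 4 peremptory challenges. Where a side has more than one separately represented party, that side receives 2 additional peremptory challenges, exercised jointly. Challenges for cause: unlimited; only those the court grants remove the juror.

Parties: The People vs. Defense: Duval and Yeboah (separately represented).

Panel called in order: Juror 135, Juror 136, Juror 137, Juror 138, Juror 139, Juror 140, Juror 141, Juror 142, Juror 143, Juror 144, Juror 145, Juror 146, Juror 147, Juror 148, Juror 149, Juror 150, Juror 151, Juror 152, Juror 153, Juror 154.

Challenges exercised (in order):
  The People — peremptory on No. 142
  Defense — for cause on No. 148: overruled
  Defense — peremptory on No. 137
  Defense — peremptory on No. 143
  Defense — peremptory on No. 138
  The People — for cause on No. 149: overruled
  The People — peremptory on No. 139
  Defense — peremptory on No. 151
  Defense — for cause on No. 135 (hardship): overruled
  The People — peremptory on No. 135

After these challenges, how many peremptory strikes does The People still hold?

The People allotment: 4.
The People peremptories used: #142, #139, #135 — 3 (the for-cause on #149 doesn't count).
Remaining: 4 − 3 = 1.

1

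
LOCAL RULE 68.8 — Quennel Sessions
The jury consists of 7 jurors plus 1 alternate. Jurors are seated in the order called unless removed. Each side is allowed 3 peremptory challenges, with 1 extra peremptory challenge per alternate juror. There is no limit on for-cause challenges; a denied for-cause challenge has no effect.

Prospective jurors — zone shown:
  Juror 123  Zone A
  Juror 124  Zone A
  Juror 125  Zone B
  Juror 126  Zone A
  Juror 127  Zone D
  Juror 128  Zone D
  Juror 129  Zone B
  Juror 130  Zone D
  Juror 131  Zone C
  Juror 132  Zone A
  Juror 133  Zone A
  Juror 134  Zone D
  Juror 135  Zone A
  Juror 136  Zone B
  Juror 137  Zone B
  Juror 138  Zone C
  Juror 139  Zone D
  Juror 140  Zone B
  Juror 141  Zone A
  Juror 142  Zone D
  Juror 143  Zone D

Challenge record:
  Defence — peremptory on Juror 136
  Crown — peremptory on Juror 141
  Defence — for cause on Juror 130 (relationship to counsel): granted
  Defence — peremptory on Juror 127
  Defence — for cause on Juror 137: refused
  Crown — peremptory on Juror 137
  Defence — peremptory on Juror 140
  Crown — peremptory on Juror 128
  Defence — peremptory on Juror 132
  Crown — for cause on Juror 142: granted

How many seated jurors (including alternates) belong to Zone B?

2

Removed: #127, #128, #130, #132, #136, #137, #140, #141, #142.
Seated (8 incl. alternates): #123, #124, #125, #126, #129, #131, #133, #134.
Of those, in Zone B: #125, #129 → 2.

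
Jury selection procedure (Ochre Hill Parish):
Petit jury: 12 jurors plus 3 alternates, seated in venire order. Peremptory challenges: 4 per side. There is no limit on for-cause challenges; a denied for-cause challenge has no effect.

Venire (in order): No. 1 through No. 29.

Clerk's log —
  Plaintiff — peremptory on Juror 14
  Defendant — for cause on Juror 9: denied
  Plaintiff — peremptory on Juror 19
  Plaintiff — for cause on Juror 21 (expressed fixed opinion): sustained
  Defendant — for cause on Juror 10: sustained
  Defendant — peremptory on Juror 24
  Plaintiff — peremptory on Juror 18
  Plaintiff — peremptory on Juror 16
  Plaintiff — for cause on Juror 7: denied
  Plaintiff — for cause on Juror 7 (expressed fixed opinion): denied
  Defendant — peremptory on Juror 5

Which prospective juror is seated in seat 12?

Removed: #5, #10, #14, #16, #18, #19, #21, #24. (#7, #9 stay — for-cause denied.)
Filling seats in venire order through position 12: #1, #2, #3, #4, #6, #7, #8, #9, #11, #12, #13, #15.
So seat 12 is #15.

15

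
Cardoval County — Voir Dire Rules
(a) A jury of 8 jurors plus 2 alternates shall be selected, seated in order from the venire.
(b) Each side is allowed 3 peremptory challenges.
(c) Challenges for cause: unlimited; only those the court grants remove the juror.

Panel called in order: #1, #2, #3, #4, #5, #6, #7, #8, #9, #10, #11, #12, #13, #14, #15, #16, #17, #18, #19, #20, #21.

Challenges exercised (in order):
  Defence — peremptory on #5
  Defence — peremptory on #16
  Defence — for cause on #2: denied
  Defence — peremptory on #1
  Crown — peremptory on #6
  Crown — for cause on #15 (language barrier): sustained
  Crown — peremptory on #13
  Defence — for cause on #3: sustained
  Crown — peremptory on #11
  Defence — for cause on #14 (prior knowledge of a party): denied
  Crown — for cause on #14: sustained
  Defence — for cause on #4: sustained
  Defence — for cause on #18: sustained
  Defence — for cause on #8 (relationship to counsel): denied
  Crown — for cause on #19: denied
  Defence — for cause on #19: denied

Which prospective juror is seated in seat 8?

19

Removed: #1, #3, #4, #5, #6, #11, #13, #14, #15, #16, #18. (#2, #8, #19 stay — for-cause denied.)
Seating in order: seats 1–8 → #2, #7, #8, #9, #10, #12, #17, #19; alternates → #20, #21.
So seat 8 is #19.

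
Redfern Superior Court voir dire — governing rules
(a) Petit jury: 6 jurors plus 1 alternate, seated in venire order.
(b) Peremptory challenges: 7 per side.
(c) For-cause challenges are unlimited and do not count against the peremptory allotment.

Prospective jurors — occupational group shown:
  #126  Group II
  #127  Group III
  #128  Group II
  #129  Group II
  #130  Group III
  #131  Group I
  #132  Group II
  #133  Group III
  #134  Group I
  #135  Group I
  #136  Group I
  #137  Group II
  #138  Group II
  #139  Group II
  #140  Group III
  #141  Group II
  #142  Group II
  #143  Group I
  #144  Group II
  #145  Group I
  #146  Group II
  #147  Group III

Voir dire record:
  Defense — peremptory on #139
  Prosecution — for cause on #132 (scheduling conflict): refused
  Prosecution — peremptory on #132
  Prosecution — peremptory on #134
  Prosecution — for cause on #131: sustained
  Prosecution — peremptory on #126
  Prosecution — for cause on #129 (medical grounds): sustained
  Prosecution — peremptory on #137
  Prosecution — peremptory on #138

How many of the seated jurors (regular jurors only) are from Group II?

Removed: #126, #129, #131, #132, #134, #137, #138, #139.
Seated jurors 1–6: #127, #128, #130, #133, #135, #136 (alternates #140 not counted).
Of those, in Group II: #128 → 1.

1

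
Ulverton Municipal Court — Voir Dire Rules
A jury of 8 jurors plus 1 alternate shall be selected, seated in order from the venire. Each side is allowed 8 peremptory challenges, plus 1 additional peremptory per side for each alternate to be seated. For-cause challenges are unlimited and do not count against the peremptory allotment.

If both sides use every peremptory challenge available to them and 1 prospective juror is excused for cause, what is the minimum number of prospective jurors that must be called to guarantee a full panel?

28

Seats to fill: 8 + 1 alternates = 9.
Peremptories: 8 + 1×1 = 9 per side × 2 sides = 18.
For-cause removals: 1.
Minimum venire: 9 + 18 + 1 = 28.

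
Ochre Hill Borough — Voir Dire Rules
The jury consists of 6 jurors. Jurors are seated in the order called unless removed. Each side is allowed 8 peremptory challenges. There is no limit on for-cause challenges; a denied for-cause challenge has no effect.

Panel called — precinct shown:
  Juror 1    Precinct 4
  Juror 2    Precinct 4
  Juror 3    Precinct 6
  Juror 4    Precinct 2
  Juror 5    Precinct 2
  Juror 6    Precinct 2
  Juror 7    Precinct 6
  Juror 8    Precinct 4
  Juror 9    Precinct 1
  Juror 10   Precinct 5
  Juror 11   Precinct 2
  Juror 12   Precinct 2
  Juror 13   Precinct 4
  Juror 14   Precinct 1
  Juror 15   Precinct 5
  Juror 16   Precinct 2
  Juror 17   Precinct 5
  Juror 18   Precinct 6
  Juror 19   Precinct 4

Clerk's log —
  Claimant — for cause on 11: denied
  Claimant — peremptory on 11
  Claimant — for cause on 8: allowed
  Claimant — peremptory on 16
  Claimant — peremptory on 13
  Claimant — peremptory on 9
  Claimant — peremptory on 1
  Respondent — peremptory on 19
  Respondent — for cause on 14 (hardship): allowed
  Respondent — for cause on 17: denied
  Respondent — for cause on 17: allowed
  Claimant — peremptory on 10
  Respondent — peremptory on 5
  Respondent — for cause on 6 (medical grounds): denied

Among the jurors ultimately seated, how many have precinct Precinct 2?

Removed: #1, #5, #8, #9, #10, #11, #13, #14, #16, #17, #19.
Seated jurors 1–6: #2, #3, #4, #6, #7, #12.
Of those, in Precinct 2: #4, #6, #12 → 3.

3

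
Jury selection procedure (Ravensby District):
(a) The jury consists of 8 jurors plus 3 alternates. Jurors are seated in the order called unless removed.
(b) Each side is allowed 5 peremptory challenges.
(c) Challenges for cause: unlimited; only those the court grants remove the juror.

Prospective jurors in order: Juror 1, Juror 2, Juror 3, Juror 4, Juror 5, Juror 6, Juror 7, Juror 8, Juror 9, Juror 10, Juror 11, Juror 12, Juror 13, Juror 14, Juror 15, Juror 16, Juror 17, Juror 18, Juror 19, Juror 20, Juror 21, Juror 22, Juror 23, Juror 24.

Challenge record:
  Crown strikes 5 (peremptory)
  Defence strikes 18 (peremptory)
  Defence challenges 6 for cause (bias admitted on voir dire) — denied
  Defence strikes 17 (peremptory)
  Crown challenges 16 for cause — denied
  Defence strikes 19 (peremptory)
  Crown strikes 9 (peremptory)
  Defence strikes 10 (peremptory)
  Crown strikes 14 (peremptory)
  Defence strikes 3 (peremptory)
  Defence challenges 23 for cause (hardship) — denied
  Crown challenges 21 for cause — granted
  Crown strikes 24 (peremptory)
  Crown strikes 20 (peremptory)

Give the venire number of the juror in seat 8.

Removed: #3, #5, #9, #10, #14, #17, #18, #19, #20, #21, #24. (#6, #16, #23 stay — for-cause denied.)
Filling seats in venire order through position 8: #1, #2, #4, #6, #7, #8, #11, #12.
So seat 8 is #12.

12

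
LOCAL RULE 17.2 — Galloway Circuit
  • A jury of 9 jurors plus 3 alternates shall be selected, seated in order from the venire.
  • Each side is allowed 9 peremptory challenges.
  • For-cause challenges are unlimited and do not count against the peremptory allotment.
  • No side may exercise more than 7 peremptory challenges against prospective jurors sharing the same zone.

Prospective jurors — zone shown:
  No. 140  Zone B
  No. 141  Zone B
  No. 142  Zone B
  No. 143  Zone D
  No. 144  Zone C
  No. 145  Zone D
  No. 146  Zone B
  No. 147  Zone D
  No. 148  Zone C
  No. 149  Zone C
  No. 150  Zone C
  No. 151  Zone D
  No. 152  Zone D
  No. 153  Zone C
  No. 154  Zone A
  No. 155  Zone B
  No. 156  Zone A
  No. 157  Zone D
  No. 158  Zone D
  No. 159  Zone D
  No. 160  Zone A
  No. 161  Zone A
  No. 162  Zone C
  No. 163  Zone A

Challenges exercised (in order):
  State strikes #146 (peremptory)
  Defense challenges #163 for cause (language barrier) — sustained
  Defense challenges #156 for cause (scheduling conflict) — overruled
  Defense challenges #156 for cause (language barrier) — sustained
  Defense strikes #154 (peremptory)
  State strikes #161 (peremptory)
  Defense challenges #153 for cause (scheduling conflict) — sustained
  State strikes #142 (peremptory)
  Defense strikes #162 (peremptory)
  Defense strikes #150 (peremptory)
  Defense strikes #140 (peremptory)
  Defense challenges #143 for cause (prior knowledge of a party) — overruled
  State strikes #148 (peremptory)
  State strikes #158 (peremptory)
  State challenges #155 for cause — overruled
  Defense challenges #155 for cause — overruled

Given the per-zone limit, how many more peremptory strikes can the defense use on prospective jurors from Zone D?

5

Defense peremptories so far: #154, #162, #150, #140 — 4 of 9 used, 5 left overall.
Against Zone D: none yet — per-zone cap 7 leaves 7.
Binding limit: min(5, 7) = 5.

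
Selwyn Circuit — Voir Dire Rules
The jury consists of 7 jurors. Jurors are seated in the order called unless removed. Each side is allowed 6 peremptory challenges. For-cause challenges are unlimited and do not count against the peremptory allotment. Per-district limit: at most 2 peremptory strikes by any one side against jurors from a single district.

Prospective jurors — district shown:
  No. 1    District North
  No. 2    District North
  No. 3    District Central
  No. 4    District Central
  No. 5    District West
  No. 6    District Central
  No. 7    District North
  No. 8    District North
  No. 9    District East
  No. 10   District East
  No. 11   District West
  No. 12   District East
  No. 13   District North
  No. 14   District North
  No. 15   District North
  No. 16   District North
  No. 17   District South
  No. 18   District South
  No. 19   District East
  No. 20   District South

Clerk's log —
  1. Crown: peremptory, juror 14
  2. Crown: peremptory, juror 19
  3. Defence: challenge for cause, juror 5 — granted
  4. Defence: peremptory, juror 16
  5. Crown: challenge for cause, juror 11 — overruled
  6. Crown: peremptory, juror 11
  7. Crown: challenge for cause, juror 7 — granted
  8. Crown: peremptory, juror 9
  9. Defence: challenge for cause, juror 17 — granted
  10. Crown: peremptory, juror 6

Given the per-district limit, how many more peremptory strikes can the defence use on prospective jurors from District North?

1

Defence peremptories so far: #16 — 1 of 6 used, 5 left overall.
Against District North: #16 — 1 used; per-district cap 2 leaves 1.
Binding limit: min(5, 1) = 1.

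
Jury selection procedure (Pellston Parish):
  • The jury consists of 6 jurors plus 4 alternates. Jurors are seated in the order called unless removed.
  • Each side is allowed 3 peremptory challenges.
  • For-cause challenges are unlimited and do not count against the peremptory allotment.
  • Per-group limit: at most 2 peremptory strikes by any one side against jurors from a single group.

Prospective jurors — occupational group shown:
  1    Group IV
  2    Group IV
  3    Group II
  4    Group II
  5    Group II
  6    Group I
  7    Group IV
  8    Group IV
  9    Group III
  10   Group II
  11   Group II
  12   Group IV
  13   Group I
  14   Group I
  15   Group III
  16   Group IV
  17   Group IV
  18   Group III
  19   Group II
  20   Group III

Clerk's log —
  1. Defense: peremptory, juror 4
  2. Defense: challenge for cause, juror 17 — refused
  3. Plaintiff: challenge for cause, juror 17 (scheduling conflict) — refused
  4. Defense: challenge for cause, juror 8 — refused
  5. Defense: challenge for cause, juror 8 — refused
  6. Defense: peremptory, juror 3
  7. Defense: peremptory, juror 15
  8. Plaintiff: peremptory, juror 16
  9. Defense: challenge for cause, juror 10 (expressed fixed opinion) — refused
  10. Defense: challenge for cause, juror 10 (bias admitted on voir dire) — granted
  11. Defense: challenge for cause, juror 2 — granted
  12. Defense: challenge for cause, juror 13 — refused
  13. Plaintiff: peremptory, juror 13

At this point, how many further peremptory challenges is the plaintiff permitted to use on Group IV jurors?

1

Plaintiff peremptories so far: #16, #13 — 2 of 3 used, 1 left overall.
Against Group IV: #16 — 1 used; per-group cap 2 leaves 1.
Binding limit: min(1, 1) = 1.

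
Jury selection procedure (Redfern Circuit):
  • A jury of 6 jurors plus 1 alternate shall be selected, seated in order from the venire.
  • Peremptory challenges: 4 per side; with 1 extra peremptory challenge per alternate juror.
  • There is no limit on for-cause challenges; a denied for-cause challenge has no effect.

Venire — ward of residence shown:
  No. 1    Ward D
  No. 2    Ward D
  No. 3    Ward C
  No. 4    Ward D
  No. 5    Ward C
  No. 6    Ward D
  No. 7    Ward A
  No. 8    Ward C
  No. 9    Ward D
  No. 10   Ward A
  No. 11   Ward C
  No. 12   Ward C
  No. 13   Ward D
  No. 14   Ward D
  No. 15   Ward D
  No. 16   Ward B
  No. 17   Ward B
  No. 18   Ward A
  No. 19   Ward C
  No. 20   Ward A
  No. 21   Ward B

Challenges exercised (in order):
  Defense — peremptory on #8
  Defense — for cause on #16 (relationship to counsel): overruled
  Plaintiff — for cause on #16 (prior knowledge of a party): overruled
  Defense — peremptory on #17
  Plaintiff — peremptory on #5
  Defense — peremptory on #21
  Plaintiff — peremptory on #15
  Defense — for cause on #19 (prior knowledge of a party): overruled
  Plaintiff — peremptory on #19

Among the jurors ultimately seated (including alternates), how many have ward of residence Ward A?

1

Removed: #5, #8, #15, #17, #19, #21.
Seated (7 incl. alternates): #1, #2, #3, #4, #6, #7, #9.
Of those, in Ward A: #7 → 1.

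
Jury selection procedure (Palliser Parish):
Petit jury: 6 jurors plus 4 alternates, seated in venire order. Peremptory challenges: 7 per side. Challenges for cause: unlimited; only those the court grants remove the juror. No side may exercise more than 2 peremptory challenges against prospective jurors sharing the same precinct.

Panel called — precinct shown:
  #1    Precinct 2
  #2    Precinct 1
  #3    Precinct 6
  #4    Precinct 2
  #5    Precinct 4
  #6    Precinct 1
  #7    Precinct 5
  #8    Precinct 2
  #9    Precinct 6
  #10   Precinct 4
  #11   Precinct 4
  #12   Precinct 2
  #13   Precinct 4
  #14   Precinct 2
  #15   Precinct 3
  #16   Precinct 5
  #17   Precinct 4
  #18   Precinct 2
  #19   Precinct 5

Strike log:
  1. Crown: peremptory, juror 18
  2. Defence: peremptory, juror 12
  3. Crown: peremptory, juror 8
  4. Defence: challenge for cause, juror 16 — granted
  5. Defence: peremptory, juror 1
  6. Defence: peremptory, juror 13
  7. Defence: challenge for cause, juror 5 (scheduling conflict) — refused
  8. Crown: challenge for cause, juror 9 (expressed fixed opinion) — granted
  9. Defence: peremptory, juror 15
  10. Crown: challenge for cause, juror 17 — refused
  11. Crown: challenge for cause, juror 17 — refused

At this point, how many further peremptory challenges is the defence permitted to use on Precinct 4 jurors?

Defence peremptories so far: #12, #1, #13, #15 — 4 of 7 used, 3 left overall.
Against Precinct 4: #13 — 1 used; per-precinct cap 2 leaves 1.
Binding limit: min(3, 1) = 1.

1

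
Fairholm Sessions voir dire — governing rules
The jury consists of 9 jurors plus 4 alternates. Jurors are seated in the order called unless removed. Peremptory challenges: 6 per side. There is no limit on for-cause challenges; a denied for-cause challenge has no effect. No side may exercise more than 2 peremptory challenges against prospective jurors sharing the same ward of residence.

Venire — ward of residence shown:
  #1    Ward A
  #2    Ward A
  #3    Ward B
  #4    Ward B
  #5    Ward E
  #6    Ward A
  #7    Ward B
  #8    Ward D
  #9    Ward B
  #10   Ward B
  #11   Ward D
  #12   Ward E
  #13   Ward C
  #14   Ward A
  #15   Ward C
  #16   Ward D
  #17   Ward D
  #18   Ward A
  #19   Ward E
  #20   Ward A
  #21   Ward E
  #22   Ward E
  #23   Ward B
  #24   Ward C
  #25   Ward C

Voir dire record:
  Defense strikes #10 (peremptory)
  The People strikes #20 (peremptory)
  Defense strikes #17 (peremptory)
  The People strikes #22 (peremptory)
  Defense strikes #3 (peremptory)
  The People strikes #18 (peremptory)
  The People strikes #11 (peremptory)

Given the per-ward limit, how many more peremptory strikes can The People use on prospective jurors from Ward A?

0

The People peremptories so far: #20, #22, #18, #11 — 4 of 6 used, 2 left overall.
Against Ward A: #20, #18 — 2 used; per-ward cap 2 leaves 0.
Binding limit: min(2, 0) = 0.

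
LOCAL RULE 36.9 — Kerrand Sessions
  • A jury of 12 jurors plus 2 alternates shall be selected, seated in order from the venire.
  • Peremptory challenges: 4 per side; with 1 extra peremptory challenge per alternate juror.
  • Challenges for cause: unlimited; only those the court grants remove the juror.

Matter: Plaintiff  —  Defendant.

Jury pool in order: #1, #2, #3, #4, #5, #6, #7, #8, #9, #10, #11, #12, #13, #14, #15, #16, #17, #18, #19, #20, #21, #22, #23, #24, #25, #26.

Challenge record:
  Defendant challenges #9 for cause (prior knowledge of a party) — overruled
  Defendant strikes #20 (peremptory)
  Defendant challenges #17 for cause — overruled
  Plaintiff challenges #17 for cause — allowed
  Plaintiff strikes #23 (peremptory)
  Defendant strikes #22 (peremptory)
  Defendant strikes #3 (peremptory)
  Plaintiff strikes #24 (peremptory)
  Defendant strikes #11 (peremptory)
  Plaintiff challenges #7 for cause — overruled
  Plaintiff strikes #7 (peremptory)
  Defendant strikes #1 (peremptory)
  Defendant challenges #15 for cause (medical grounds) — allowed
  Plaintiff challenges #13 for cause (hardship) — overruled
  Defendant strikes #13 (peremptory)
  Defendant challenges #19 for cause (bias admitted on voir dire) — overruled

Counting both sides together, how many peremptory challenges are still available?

Plaintiff allotment: 4 base + 1 × 2 alternates = 6. Defendant allotment: 4 base + 1 × 2 alternates = 6.
Plaintiff peremptories used: #23, #24, #7 — 3 (for-cause on #17, #7, #13 don't count).
Defendant peremptories used: #20, #22, #3, #11, #1, #13 — 6 (for-cause on #9, #17, #15, #19 don't count).
Remaining: (6 − 3) + (6 − 6) = 3.

3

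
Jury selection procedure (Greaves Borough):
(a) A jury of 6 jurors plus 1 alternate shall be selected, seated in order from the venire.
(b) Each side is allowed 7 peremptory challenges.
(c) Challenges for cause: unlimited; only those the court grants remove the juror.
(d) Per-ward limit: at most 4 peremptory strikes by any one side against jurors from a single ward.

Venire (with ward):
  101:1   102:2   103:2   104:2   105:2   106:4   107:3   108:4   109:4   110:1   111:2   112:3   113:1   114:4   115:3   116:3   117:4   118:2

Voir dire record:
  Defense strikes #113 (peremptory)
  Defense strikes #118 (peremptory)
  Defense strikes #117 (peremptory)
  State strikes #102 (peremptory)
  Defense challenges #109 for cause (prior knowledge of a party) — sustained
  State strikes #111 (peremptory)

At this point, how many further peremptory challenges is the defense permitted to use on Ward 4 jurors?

3

Defense peremptories so far: #113, #118, #117 — 3 of 7 used, 4 left overall.
Against Ward 4: #117 — 1 used; per-ward cap 4 leaves 3.
Binding limit: min(4, 3) = 3.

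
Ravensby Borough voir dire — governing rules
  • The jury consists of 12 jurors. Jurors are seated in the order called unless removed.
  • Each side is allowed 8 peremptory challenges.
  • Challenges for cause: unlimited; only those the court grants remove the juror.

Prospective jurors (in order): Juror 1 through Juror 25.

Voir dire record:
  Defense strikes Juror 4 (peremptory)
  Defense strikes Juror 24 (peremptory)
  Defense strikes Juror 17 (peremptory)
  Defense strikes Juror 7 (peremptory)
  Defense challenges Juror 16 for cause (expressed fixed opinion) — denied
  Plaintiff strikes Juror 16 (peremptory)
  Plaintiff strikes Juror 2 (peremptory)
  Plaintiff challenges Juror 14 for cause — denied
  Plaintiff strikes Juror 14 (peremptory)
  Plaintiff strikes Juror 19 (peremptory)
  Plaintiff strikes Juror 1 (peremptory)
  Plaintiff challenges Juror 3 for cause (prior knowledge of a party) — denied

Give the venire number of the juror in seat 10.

Removed: #1, #2, #4, #7, #14, #16, #17, #19, #24. (#3 stays — for-cause denied.)
Seating in order: seats 1–12 → #3, #5, #6, #8, #9, #10, #11, #12, #13, #15, #18, #20.
So seat 10 is #15.

15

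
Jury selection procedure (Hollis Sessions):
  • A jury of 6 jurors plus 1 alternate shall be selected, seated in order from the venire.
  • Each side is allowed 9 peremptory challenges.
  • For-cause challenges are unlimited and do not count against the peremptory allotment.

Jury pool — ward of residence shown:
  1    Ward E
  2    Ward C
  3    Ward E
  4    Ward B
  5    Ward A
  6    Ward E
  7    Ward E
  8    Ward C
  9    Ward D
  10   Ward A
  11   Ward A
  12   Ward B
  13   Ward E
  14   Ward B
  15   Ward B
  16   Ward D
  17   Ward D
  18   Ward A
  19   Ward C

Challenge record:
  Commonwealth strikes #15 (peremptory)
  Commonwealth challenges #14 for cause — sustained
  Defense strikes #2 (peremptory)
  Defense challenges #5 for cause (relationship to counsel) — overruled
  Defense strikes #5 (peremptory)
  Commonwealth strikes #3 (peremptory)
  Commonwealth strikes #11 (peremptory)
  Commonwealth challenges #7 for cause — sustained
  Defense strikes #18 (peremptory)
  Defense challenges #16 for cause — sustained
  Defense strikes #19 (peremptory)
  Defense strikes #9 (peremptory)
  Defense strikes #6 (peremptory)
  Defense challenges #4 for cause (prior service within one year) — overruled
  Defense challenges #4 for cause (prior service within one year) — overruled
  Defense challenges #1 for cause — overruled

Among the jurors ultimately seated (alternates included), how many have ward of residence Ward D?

1

Removed: #2, #3, #5, #6, #7, #9, #11, #14, #15, #16, #18, #19.
Seated (7 incl. alternates): #1, #4, #8, #10, #12, #13, #17.
Of those, in Ward D: #17 → 1.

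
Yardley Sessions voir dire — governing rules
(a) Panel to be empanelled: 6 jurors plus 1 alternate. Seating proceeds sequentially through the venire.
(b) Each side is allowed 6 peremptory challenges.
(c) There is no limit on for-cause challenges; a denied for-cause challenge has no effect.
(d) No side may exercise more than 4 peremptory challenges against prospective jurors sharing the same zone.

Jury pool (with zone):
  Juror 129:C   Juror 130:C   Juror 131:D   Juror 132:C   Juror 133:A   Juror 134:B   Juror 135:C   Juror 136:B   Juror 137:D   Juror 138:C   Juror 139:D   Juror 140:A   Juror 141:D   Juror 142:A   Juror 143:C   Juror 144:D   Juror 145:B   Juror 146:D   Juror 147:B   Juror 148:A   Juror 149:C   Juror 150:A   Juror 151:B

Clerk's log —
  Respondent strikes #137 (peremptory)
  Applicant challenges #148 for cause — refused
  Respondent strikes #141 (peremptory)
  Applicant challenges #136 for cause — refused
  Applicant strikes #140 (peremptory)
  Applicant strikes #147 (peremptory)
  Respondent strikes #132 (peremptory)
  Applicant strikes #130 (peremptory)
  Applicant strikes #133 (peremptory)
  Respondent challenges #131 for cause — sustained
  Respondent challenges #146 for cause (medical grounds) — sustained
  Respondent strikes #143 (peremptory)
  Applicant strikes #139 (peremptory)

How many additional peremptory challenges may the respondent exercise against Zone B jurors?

Respondent peremptories so far: #137, #141, #132, #143 — 4 of 6 used, 2 left overall.
Against Zone B: none yet — per-zone cap 4 leaves 4.
Binding limit: min(2, 4) = 2.

2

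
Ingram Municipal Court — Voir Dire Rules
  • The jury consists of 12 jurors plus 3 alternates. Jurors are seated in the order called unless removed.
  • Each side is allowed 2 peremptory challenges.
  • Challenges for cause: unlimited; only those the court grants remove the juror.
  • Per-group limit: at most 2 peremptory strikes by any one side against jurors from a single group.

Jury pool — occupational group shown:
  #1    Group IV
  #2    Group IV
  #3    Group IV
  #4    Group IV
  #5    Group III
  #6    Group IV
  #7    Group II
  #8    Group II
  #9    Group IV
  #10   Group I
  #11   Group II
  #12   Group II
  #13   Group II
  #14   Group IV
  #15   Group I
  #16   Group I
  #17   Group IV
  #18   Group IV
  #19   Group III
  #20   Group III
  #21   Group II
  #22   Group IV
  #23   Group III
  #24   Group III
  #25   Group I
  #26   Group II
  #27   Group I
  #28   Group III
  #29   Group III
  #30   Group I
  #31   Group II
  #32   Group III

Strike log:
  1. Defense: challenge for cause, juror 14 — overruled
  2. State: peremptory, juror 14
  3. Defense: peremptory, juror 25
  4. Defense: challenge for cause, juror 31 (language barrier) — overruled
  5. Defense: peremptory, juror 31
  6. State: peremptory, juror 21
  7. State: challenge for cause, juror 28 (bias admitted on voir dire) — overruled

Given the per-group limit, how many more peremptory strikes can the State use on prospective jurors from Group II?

State peremptories so far: #14, #21 — 2 of 2 used, 0 left overall.
Against Group II: #21 — 1 used; per-group cap 2 leaves 1.
Binding limit: min(0, 1) = 0.

0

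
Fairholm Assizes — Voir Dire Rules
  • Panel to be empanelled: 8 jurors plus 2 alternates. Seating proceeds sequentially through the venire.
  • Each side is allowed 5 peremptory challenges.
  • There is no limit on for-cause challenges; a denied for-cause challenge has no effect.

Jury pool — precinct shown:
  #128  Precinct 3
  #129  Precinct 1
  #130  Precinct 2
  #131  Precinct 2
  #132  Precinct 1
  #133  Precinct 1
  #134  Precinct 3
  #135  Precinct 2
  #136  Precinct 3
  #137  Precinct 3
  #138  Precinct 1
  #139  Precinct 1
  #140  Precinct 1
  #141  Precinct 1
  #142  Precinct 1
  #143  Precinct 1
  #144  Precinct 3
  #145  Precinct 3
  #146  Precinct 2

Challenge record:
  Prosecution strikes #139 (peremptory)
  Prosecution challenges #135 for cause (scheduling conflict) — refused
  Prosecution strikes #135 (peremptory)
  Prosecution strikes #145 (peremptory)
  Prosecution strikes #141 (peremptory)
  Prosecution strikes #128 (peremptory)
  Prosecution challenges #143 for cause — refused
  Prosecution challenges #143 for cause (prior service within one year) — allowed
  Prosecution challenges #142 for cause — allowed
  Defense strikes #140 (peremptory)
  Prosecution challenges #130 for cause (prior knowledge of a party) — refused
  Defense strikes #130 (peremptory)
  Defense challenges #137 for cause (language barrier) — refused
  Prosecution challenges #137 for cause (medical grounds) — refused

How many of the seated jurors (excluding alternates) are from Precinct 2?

1

Removed: #128, #130, #135, #139, #140, #141, #142, #143, #145.
Seated jurors 1–8: #129, #131, #132, #133, #134, #136, #137, #138 (alternates #144, #146 not counted).
Of those, in Precinct 2: #131 → 1.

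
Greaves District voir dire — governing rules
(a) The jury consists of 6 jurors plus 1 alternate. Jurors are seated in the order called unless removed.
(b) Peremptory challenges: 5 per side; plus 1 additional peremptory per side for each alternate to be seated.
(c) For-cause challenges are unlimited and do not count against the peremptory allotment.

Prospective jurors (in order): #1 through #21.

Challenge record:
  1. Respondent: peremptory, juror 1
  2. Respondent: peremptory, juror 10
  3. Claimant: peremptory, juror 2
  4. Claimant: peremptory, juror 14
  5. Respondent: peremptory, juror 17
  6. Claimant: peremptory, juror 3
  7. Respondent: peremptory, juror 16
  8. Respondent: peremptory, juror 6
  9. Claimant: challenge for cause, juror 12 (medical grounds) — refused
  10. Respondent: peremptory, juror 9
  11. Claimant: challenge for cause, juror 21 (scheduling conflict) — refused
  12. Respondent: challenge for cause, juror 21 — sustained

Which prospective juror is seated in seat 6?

12

Removed: #1, #2, #3, #6, #9, #10, #14, #16, #17, #21. (#12 stays — for-cause denied.)
Seating in order: seats 1–6 → #4, #5, #7, #8, #11, #12; alternates → #13.
So seat 6 is #12.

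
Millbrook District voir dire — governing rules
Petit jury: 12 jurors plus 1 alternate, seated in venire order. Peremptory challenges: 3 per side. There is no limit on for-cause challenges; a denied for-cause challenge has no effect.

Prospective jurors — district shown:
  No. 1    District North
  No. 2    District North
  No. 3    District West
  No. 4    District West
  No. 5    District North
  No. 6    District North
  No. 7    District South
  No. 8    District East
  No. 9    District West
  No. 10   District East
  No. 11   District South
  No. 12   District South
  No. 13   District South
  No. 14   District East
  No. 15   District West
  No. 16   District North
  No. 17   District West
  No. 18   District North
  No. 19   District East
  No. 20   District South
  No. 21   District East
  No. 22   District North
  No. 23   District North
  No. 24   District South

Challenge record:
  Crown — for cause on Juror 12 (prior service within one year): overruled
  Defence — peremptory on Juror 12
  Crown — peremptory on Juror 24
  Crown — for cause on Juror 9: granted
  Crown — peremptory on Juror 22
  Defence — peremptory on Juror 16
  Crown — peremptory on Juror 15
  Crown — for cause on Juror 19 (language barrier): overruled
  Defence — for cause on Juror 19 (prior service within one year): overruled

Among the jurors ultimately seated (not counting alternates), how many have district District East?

3

Removed: #9, #12, #15, #16, #22, #24.
Seated jurors 1–12: #1, #2, #3, #4, #5, #6, #7, #8, #10, #11, #13, #14 (alternates #17 not counted).
Of those, in District East: #8, #10, #14 → 3.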